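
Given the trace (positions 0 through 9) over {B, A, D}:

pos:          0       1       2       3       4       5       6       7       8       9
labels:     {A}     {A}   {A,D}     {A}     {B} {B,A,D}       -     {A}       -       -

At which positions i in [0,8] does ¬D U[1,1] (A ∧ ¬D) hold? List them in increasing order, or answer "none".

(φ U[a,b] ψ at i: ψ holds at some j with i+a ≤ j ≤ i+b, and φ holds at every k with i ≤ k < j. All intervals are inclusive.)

Evaluate at each i in [0,8]:
  i=0: ✓ (rhs at j=1; lhs holds on [0,0])
  i=1: ✗ (no rhs in [2,2])
  i=2: ✗ (lhs fails at k=2 before rhs at j=3)
  i=3: ✗ (no rhs in [4,4])
  i=4: ✗ (no rhs in [5,5])
  i=5: ✗ (no rhs in [6,6])
  i=6: ✓ (rhs at j=7; lhs holds on [6,6])
  i=7: ✗ (no rhs in [8,8])
  i=8: ✗ (no rhs in [9,9])

0, 6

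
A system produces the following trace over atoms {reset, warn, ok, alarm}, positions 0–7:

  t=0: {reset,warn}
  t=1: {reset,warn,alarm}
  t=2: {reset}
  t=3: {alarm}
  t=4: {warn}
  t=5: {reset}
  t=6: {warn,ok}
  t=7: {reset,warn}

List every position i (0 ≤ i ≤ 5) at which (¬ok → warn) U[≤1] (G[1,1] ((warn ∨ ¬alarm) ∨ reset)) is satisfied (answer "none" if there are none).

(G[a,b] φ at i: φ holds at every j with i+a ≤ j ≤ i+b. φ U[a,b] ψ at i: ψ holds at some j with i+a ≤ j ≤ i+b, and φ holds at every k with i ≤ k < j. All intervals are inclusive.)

Evaluate at each i in [0,5]:
  i=0: ✓ (rhs at j=0)
  i=1: ✓ (rhs at j=1)
  i=2: ✗ (lhs fails at k=2 before rhs at j=3)
  i=3: ✓ (rhs at j=3)
  i=4: ✓ (rhs at j=4)
  i=5: ✓ (rhs at j=5)

0, 1, 3, 4, 5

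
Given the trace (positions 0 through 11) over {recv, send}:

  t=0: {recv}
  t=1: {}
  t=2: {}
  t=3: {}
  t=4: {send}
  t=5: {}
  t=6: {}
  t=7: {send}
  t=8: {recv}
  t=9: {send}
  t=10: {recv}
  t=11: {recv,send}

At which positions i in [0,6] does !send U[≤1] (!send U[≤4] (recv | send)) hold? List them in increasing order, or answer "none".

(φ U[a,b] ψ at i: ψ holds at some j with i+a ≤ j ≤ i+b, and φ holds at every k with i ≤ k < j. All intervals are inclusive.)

Evaluate at each i in [0,6]:
  i=0: ✓ (rhs at j=0)
  i=1: ✓ (rhs at j=1)
  i=2: ✓ (rhs at j=2)
  i=3: ✓ (rhs at j=3)
  i=4: ✓ (rhs at j=4)
  i=5: ✓ (rhs at j=5)
  i=6: ✓ (rhs at j=6)

0, 1, 2, 3, 4, 5, 6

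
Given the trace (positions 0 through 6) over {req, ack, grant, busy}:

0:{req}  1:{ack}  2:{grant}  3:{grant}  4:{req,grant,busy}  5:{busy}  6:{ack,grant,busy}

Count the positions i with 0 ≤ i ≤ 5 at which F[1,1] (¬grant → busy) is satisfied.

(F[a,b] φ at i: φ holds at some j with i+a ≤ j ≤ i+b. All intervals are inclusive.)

5

Evaluate at each i in [0,5]:
  i=0: ✗ (none in [1,1])
  i=1: ✓ (witness j=2)
  i=2: ✓ (witness j=3)
  i=3: ✓ (witness j=4)
  i=4: ✓ (witness j=5)
  i=5: ✓ (witness j=6)
Positions where it holds: {1, 2, 3, 4, 5} → 5.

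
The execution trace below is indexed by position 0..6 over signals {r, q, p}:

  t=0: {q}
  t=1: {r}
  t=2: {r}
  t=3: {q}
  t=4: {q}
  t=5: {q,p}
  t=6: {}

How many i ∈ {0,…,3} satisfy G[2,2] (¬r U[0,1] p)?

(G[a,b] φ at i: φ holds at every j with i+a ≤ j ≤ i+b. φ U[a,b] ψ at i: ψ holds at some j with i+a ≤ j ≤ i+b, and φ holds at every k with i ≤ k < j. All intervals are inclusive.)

Evaluate at each i in [0,3]:
  i=0: ✗ (fails at j=2)
  i=1: ✗ (fails at j=3)
  i=2: ✓ (all of [4,4])
  i=3: ✓ (all of [5,5])
Positions where it holds: {2, 3} → 2.

2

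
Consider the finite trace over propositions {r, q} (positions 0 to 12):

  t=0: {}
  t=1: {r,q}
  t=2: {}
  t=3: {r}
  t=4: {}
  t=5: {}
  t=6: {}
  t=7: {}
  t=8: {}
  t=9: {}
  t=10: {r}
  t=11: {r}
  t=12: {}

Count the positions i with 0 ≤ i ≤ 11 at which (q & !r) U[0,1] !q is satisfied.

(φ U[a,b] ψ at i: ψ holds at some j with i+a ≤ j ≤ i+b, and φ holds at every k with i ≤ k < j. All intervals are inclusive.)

Evaluate at each i in [0,11]:
  i=0: ✓ (rhs at j=0)
  i=1: ✗ (lhs fails at k=1 before rhs at j=2)
  i=2: ✓ (rhs at j=2)
  i=3: ✓ (rhs at j=3)
  i=4: ✓ (rhs at j=4)
  i=5: ✓ (rhs at j=5)
  i=6: ✓ (rhs at j=6)
  i=7: ✓ (rhs at j=7)
  i=8: ✓ (rhs at j=8)
  i=9: ✓ (rhs at j=9)
  i=10: ✓ (rhs at j=10)
  i=11: ✓ (rhs at j=11)
Positions where it holds: {0, 2, 3, 4, 5, 6, 7, 8, 9, 10, 11} → 11.

11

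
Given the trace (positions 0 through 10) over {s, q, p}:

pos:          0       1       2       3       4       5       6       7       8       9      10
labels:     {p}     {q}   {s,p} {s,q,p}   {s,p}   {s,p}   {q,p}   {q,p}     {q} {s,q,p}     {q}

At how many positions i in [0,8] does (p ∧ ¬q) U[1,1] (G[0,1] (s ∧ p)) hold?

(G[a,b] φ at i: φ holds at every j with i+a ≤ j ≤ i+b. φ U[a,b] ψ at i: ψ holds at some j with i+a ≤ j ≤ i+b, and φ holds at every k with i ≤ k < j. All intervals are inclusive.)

1

Evaluate at each i in [0,8]:
  i=0: ✗ (no rhs in [1,1])
  i=1: ✗ (lhs fails at k=1 before rhs at j=2)
  i=2: ✓ (rhs at j=3; lhs holds on [2,2])
  i=3: ✗ (lhs fails at k=3 before rhs at j=4)
  i=4: ✗ (no rhs in [5,5])
  i=5: ✗ (no rhs in [6,6])
  i=6: ✗ (no rhs in [7,7])
  i=7: ✗ (no rhs in [8,8])
  i=8: ✗ (no rhs in [9,9])
Positions where it holds: {2} → 1.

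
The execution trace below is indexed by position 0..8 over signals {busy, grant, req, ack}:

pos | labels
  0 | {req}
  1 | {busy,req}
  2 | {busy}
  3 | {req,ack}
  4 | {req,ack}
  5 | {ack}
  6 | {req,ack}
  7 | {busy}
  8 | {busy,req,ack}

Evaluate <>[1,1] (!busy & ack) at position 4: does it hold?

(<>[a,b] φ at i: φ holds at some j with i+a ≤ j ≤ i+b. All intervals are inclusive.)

Yes

Check (!busy & ack) at each j in [5,5]:
  j=5: true
Found at j=5 → formula holds.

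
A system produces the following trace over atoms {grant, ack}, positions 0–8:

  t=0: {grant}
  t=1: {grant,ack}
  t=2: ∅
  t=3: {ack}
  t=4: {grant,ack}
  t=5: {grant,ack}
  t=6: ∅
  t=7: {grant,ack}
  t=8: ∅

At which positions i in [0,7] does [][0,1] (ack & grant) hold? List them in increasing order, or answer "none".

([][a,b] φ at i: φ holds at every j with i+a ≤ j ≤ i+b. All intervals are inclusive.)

Evaluate at each i in [0,7]:
  i=0: ✗ (fails at j=0)
  i=1: ✗ (fails at j=2)
  i=2: ✗ (fails at j=2)
  i=3: ✗ (fails at j=3)
  i=4: ✓ (all of [4,5])
  i=5: ✗ (fails at j=6)
  i=6: ✗ (fails at j=6)
  i=7: ✗ (fails at j=8)

4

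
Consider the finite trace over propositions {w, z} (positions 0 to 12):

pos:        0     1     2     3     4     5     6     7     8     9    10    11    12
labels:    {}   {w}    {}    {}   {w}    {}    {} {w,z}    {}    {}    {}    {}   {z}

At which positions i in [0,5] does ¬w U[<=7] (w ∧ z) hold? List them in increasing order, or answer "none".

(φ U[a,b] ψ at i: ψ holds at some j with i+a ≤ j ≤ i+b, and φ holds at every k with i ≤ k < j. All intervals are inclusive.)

5

Evaluate at each i in [0,5]:
  i=0: ✗ (lhs fails at k=1 before rhs at j=7)
  i=1: ✗ (lhs fails at k=1 before rhs at j=7)
  i=2: ✗ (lhs fails at k=4 before rhs at j=7)
  i=3: ✗ (lhs fails at k=4 before rhs at j=7)
  i=4: ✗ (lhs fails at k=4 before rhs at j=7)
  i=5: ✓ (rhs at j=7; lhs holds on [5,6])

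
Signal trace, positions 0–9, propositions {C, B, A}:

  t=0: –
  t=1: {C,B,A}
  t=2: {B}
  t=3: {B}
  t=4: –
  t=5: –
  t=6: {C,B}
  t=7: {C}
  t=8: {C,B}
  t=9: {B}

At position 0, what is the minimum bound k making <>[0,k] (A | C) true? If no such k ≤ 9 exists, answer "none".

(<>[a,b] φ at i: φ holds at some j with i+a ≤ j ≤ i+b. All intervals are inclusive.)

Scan j = 0,1,… for (A | C):
  j=0: fails
  j=1: holds
First hit at j=1, so smallest k = 1-0 = 1.

1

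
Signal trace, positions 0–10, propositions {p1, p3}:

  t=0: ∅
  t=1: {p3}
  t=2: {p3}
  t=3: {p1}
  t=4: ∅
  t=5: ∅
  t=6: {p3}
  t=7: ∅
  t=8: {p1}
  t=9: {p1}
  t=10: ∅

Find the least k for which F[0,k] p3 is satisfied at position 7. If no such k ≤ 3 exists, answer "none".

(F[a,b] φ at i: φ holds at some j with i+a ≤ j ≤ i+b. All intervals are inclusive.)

Scan j = 7,8,… for p3:
  j=7: fails
  j=8: fails
  j=9: fails
  j=10: fails
No j in [7,10] satisfies it → none.

none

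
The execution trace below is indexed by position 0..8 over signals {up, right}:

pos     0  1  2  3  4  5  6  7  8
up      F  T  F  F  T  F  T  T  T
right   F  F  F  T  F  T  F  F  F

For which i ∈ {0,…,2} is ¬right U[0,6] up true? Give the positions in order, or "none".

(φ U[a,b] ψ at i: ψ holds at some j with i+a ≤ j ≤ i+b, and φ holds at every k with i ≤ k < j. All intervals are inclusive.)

0, 1

Evaluate at each i in [0,2]:
  i=0: ✓ (rhs at j=1; lhs holds on [0,0])
  i=1: ✓ (rhs at j=1)
  i=2: ✗ (lhs fails at k=3 before rhs at j=4)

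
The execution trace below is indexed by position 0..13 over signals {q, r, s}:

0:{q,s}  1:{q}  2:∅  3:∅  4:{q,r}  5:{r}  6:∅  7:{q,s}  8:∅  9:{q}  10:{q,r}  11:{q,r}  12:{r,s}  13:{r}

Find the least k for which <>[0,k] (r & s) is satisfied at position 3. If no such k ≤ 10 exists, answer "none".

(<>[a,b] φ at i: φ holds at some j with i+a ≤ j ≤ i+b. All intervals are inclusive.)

9

Scan j = 3,4,… for (r & s):
  j=3: fails
  j=4: fails
  j=5: fails
  j=6: fails
  j=7: fails
  j=8: fails
  j=9: fails
  j=10: fails
  j=11: fails
  j=12: holds
First hit at j=12, so smallest k = 12-3 = 9.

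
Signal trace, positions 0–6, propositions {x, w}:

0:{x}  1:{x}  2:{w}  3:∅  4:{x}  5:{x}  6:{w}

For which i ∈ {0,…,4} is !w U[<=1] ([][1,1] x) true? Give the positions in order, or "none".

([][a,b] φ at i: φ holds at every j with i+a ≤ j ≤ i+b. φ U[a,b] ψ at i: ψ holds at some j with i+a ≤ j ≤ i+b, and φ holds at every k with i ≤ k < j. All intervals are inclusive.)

0, 3, 4

Evaluate at each i in [0,4]:
  i=0: ✓ (rhs at j=0)
  i=1: ✗ (no rhs in [1,2])
  i=2: ✗ (lhs fails at k=2 before rhs at j=3)
  i=3: ✓ (rhs at j=3)
  i=4: ✓ (rhs at j=4)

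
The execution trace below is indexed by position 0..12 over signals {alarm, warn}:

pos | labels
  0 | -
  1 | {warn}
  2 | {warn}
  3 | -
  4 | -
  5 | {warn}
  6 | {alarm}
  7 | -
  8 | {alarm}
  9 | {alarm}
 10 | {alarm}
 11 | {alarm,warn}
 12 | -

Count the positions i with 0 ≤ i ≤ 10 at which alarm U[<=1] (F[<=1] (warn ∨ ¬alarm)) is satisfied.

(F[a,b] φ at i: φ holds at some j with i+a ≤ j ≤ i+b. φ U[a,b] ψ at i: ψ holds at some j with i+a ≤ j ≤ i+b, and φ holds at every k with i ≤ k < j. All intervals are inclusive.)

10

Evaluate at each i in [0,10]:
  i=0: ✓ (rhs at j=0)
  i=1: ✓ (rhs at j=1)
  i=2: ✓ (rhs at j=2)
  i=3: ✓ (rhs at j=3)
  i=4: ✓ (rhs at j=4)
  i=5: ✓ (rhs at j=5)
  i=6: ✓ (rhs at j=6)
  i=7: ✓ (rhs at j=7)
  i=8: ✗ (no rhs in [8,9])
  i=9: ✓ (rhs at j=10; lhs holds on [9,9])
  i=10: ✓ (rhs at j=10)
Positions where it holds: {0, 1, 2, 3, 4, 5, 6, 7, 9, 10} → 10.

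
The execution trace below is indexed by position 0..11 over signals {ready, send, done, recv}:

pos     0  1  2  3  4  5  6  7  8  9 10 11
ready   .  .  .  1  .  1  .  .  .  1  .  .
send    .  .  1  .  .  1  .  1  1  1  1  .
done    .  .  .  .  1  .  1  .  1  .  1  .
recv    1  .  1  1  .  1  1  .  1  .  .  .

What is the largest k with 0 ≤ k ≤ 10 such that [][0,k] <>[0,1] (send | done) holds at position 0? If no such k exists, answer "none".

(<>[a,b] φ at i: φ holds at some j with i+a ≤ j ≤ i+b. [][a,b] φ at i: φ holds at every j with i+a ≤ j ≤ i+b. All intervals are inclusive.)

none

<>[0,1] (send | done) must hold from j=0 onward; find where it first fails.
  j=0: fails → no k works.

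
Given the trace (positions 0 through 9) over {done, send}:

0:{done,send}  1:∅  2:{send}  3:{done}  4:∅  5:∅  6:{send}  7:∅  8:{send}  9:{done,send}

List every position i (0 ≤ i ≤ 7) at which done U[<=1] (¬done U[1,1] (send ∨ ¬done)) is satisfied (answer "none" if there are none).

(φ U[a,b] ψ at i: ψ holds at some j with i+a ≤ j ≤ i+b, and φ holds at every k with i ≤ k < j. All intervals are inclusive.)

Evaluate at each i in [0,7]:
  i=0: ✓ (rhs at j=1; lhs holds on [0,0])
  i=1: ✓ (rhs at j=1)
  i=2: ✗ (no rhs in [2,3])
  i=3: ✓ (rhs at j=4; lhs holds on [3,3])
  i=4: ✓ (rhs at j=4)
  i=5: ✓ (rhs at j=5)
  i=6: ✓ (rhs at j=6)
  i=7: ✓ (rhs at j=7)

0, 1, 3, 4, 5, 6, 7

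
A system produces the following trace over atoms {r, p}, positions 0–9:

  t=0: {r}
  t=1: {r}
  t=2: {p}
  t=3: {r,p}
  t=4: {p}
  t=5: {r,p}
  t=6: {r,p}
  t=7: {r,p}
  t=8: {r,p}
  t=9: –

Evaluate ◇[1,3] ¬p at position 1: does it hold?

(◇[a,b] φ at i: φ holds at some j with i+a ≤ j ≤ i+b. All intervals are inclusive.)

Check ¬p at each j in [2,4]:
  j=2: false
  j=3: false
  j=4: false
No position in the window satisfies it → formula fails.

Does not hold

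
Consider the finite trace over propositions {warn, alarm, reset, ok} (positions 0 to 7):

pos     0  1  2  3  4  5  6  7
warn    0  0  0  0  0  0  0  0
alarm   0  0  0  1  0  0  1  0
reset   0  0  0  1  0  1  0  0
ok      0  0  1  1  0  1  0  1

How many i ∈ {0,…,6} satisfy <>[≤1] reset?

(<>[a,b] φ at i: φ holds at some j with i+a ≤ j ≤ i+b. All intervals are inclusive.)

4

Evaluate at each i in [0,6]:
  i=0: ✗ (none in [0,1])
  i=1: ✗ (none in [1,2])
  i=2: ✓ (witness j=3)
  i=3: ✓ (witness j=3)
  i=4: ✓ (witness j=5)
  i=5: ✓ (witness j=5)
  i=6: ✗ (none in [6,7])
Positions where it holds: {2, 3, 4, 5} → 4.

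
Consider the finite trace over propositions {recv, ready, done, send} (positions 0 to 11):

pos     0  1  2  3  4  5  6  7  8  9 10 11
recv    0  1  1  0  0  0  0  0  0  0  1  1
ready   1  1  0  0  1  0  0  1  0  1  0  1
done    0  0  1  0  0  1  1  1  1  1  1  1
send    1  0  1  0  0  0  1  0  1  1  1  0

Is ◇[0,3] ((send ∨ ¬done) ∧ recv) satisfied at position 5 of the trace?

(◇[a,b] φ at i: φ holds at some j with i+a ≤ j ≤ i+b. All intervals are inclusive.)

Check ((send ∨ ¬done) ∧ recv) at each j in [5,8]:
  j=5: false
  j=6: false
  j=7: false
  j=8: false
No position in the window satisfies it → formula fails.

False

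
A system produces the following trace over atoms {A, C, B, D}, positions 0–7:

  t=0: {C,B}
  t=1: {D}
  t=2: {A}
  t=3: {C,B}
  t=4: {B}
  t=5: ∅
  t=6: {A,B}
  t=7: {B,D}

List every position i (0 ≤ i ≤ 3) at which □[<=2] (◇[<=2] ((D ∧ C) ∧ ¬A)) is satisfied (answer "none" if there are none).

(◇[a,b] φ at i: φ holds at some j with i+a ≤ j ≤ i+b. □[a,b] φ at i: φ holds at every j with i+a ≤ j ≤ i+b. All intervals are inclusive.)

none

Evaluate at each i in [0,3]:
  i=0: ✗ (fails at j=0)
  i=1: ✗ (fails at j=1)
  i=2: ✗ (fails at j=2)
  i=3: ✗ (fails at j=3)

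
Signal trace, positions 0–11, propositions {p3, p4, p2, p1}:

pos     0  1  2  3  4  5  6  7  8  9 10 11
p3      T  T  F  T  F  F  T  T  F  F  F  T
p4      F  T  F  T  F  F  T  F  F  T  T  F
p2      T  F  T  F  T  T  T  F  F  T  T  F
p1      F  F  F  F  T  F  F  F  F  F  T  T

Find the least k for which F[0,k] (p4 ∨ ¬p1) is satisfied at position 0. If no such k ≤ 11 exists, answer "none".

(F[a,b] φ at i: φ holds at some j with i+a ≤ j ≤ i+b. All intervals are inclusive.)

Scan j = 0,1,… for (p4 ∨ ¬p1):
  j=0: holds
First hit at j=0, so smallest k = 0-0 = 0.

0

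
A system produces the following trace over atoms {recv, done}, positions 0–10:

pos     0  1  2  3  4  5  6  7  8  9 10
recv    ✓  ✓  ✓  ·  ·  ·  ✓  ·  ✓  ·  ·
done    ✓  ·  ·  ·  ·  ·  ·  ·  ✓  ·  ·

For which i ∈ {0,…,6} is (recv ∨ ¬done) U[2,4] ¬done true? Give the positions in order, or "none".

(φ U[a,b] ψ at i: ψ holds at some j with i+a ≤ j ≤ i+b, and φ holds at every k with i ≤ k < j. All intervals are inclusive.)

Evaluate at each i in [0,6]:
  i=0: ✓ (rhs at j=2; lhs holds on [0,1])
  i=1: ✓ (rhs at j=3; lhs holds on [1,2])
  i=2: ✓ (rhs at j=4; lhs holds on [2,3])
  i=3: ✓ (rhs at j=5; lhs holds on [3,4])
  i=4: ✓ (rhs at j=6; lhs holds on [4,5])
  i=5: ✓ (rhs at j=7; lhs holds on [5,6])
  i=6: ✓ (rhs at j=9; lhs holds on [6,8])

0, 1, 2, 3, 4, 5, 6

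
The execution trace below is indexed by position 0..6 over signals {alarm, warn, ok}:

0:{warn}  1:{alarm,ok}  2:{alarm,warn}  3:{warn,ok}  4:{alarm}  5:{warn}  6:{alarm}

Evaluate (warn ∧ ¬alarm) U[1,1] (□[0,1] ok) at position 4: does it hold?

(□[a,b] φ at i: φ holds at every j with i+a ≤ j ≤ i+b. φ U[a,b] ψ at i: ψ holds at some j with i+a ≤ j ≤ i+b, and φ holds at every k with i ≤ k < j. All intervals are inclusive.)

No

Need some j in [5,5] with □[0,1] ok, and (warn ∧ ¬alarm) at every k in [4,j-1].
  j=5: □[0,1] ok — fails at 5.
No j in the window works → until fails.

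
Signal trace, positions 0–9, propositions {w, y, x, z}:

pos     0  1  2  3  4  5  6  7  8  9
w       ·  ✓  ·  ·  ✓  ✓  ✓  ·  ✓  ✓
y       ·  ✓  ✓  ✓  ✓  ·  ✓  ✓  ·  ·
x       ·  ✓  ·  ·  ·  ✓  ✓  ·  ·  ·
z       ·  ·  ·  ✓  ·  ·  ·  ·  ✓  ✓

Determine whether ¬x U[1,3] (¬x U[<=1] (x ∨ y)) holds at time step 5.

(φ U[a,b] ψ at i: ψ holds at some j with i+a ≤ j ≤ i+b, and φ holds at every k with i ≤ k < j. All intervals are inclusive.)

No

Need some j in [6,8] with (¬x U[<=1] (x ∨ y)), and ¬x at every k in [5,j-1].
  j=6: (¬x U[<=1] (x ∨ y)) holds, but ¬x fails at k=5 → not this j.
  j=7: (¬x U[<=1] (x ∨ y)) holds, but ¬x fails at k=5 → not this j.
  j=8: (¬x U[<=1] (x ∨ y)) — fails.
No j in the window works → until fails.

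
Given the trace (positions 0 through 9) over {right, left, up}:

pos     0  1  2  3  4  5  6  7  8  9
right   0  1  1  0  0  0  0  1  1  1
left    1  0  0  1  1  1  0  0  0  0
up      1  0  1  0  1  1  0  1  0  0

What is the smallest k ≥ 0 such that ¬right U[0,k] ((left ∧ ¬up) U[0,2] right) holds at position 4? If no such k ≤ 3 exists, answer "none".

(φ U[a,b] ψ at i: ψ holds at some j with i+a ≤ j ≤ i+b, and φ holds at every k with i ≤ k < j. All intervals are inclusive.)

Need earliest j ≥ 4 with ((left ∧ ¬up) U[0,2] right), and ¬right at every k in [4,j-1].
  j=4: rhs fails.
  j=5: rhs fails.
  j=6: rhs fails.
  j=7: rhs holds; lhs holds on [4,6]. k = 3.

3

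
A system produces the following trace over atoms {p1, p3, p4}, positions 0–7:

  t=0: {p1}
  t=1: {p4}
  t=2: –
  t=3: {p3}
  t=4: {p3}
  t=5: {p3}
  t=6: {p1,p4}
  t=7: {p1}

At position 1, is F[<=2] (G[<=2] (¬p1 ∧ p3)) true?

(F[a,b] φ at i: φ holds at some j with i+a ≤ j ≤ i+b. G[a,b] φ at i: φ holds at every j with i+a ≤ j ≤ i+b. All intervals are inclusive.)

Holds

Check G[<=2] (¬p1 ∧ p3) at each j in [1,3]:
  j=1: fails at 1
  j=2: fails at 2
  j=3: holds on [3,5]
Found at j=3 → formula holds.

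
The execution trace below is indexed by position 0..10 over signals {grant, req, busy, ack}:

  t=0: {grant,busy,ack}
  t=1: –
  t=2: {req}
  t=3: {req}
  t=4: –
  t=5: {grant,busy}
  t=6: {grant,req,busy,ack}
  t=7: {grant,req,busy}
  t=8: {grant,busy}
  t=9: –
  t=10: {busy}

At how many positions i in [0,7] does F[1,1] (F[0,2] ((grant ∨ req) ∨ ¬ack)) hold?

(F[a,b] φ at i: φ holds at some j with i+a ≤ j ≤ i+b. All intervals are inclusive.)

8

Evaluate at each i in [0,7]:
  i=0: ✓ (witness j=1)
  i=1: ✓ (witness j=2)
  i=2: ✓ (witness j=3)
  i=3: ✓ (witness j=4)
  i=4: ✓ (witness j=5)
  i=5: ✓ (witness j=6)
  i=6: ✓ (witness j=7)
  i=7: ✓ (witness j=8)
Positions where it holds: {0, 1, 2, 3, 4, 5, 6, 7} → 8.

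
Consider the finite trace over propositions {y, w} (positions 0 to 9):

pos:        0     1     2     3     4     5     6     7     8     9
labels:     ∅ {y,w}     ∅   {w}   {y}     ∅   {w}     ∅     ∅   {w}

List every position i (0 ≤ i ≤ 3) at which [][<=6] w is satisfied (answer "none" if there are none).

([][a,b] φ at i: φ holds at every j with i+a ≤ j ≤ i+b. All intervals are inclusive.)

Evaluate at each i in [0,3]:
  i=0: ✗ (fails at j=0)
  i=1: ✗ (fails at j=2)
  i=2: ✗ (fails at j=2)
  i=3: ✗ (fails at j=4)

none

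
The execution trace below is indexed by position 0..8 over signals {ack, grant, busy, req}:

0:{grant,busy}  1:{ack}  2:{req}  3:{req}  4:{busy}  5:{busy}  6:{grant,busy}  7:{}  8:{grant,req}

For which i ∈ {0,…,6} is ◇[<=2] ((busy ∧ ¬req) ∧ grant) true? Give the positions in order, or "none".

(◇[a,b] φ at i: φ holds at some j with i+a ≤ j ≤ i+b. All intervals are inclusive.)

Evaluate at each i in [0,6]:
  i=0: ✓ (witness j=0)
  i=1: ✗ (none in [1,3])
  i=2: ✗ (none in [2,4])
  i=3: ✗ (none in [3,5])
  i=4: ✓ (witness j=6)
  i=5: ✓ (witness j=6)
  i=6: ✓ (witness j=6)

0, 4, 5, 6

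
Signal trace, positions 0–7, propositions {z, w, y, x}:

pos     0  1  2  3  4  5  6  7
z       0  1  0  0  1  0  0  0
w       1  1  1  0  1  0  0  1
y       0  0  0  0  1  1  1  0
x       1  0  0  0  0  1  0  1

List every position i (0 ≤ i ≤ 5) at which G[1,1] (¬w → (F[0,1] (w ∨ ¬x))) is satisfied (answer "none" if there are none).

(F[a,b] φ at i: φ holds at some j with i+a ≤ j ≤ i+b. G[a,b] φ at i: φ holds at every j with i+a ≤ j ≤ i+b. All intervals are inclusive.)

0, 1, 2, 3, 4, 5

Evaluate at each i in [0,5]:
  i=0: ✓ (all of [1,1])
  i=1: ✓ (all of [2,2])
  i=2: ✓ (all of [3,3])
  i=3: ✓ (all of [4,4])
  i=4: ✓ (all of [5,5])
  i=5: ✓ (all of [6,6])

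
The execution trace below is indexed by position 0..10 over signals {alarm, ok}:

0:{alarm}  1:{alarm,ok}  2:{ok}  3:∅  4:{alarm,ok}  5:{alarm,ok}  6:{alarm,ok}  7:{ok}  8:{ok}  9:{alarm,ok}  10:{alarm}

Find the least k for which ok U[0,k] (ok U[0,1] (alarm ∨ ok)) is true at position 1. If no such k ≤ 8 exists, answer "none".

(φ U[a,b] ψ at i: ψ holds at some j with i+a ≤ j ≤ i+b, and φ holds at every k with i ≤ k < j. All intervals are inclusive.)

Need earliest j ≥ 1 with (ok U[0,1] (alarm ∨ ok)), and ok at every k in [1,j-1].
  j=1: rhs holds (empty prefix). k = 0.

0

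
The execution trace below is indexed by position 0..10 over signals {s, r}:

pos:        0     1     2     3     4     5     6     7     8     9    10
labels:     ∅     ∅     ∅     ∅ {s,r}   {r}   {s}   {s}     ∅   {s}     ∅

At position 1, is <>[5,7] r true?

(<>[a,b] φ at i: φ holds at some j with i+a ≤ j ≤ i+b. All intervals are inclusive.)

Check r at each j in [6,8]:
  j=6: false
  j=7: false
  j=8: false
No position in the window satisfies it → formula fails.

False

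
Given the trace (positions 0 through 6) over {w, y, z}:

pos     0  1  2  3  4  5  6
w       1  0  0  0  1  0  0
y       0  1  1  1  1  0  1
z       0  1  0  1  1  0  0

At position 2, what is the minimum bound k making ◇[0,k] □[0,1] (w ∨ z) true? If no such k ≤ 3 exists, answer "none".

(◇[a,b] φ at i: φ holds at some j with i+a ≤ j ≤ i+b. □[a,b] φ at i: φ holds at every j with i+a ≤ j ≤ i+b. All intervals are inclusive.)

Scan j = 2,3,… for □[0,1] (w ∨ z):
  j=2: fails
  j=3: holds
First hit at j=3, so smallest k = 3-2 = 1.

1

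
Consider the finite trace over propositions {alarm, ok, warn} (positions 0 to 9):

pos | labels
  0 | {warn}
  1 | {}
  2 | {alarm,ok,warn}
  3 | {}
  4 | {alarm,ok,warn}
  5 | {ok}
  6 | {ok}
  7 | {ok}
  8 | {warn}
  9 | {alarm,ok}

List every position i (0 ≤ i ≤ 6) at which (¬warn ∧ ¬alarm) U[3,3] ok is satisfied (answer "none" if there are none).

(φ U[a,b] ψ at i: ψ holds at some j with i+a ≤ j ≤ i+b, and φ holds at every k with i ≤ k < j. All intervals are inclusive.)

Evaluate at each i in [0,6]:
  i=0: ✗ (no rhs in [3,3])
  i=1: ✗ (lhs fails at k=2 before rhs at j=4)
  i=2: ✗ (lhs fails at k=2 before rhs at j=5)
  i=3: ✗ (lhs fails at k=4 before rhs at j=6)
  i=4: ✗ (lhs fails at k=4 before rhs at j=7)
  i=5: ✗ (no rhs in [8,8])
  i=6: ✗ (lhs fails at k=8 before rhs at j=9)

none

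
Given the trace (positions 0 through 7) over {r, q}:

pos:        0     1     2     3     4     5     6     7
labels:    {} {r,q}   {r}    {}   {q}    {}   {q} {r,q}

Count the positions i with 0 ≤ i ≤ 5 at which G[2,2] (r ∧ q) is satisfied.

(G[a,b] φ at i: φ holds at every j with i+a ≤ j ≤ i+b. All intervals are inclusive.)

1

Evaluate at each i in [0,5]:
  i=0: ✗ (fails at j=2)
  i=1: ✗ (fails at j=3)
  i=2: ✗ (fails at j=4)
  i=3: ✗ (fails at j=5)
  i=4: ✗ (fails at j=6)
  i=5: ✓ (all of [7,7])
Positions where it holds: {5} → 1.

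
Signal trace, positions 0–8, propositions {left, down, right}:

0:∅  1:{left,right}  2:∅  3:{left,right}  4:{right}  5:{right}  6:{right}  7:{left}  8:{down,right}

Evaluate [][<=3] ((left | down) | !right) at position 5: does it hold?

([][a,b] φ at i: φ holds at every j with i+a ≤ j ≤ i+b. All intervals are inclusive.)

Check ((left | down) | !right) at every j in [5,8]:
  j=5: false
  j=6: false
  j=7: true
  j=8: true
Fails at j=5 → formula fails.

False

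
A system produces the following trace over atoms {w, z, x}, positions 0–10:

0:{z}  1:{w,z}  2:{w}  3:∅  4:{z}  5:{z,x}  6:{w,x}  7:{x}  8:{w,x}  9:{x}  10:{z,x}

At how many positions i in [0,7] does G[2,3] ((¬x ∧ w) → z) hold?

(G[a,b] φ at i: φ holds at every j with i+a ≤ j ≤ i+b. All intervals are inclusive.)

7

Evaluate at each i in [0,7]:
  i=0: ✗ (fails at j=2)
  i=1: ✓ (all of [3,4])
  i=2: ✓ (all of [4,5])
  i=3: ✓ (all of [5,6])
  i=4: ✓ (all of [6,7])
  i=5: ✓ (all of [7,8])
  i=6: ✓ (all of [8,9])
  i=7: ✓ (all of [9,10])
Positions where it holds: {1, 2, 3, 4, 5, 6, 7} → 7.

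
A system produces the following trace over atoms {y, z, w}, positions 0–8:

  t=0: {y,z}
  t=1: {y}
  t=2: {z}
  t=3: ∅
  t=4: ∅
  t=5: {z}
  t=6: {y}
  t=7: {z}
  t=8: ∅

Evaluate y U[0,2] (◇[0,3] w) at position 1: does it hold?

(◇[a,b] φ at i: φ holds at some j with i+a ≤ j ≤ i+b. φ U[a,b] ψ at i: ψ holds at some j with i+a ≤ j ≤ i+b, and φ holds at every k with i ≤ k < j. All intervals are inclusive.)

Need some j in [1,3] with ◇[0,3] w, and y at every k in [1,j-1].
  j=1: ◇[0,3] w — fails (none in [1,4]).
  j=2: ◇[0,3] w — fails (none in [2,5]).
  j=3: ◇[0,3] w — fails (none in [3,6]).
No j in the window works → until fails.

False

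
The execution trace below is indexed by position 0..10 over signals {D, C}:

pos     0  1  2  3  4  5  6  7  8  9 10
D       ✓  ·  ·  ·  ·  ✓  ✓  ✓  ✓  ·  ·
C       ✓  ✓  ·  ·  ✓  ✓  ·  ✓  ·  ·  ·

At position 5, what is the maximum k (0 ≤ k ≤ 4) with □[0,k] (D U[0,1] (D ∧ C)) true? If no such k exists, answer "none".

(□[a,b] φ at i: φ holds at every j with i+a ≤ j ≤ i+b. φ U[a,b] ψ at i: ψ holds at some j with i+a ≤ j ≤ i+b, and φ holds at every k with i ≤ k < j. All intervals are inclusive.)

(D U[0,1] (D ∧ C)) must hold from j=5 onward; find where it first fails.
  j=5: holds
  j=6: holds
  j=7: holds
  j=8: fails
Holds on [5,7], so largest k = 2.

2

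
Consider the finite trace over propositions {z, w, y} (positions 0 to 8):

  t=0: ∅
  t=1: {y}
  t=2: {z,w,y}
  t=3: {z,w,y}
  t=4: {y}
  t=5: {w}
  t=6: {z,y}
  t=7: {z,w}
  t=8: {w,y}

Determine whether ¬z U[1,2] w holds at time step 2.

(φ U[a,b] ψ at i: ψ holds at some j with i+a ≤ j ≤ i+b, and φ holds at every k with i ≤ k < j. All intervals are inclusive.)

Need some j in [3,4] with w, and ¬z at every k in [2,j-1].
  j=3: w holds, but ¬z fails at k=2 → not this j.
  j=4: w false.
No j in the window works → until fails.

No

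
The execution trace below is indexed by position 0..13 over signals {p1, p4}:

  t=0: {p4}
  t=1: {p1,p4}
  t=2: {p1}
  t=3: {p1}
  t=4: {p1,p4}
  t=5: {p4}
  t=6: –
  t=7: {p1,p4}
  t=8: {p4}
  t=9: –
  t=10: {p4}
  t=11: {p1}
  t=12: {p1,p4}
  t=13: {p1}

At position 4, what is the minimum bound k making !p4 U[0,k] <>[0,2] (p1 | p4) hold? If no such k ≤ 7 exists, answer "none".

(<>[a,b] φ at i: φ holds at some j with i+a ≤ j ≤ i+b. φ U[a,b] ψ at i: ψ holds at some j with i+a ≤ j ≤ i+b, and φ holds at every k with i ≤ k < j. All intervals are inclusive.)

0

Need earliest j ≥ 4 with <>[0,2] (p1 | p4), and !p4 at every k in [4,j-1].
  j=4: rhs holds (empty prefix). k = 0.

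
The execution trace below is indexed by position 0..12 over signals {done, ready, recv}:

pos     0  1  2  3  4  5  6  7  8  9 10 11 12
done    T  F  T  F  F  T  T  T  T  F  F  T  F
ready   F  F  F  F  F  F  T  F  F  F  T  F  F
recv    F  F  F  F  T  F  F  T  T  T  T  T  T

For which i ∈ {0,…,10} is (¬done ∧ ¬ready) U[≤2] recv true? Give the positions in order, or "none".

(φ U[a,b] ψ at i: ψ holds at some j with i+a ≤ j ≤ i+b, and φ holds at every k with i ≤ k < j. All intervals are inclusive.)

Evaluate at each i in [0,10]:
  i=0: ✗ (no rhs in [0,2])
  i=1: ✗ (no rhs in [1,3])
  i=2: ✗ (lhs fails at k=2 before rhs at j=4)
  i=3: ✓ (rhs at j=4; lhs holds on [3,3])
  i=4: ✓ (rhs at j=4)
  i=5: ✗ (lhs fails at k=5 before rhs at j=7)
  i=6: ✗ (lhs fails at k=6 before rhs at j=7)
  i=7: ✓ (rhs at j=7)
  i=8: ✓ (rhs at j=8)
  i=9: ✓ (rhs at j=9)
  i=10: ✓ (rhs at j=10)

3, 4, 7, 8, 9, 10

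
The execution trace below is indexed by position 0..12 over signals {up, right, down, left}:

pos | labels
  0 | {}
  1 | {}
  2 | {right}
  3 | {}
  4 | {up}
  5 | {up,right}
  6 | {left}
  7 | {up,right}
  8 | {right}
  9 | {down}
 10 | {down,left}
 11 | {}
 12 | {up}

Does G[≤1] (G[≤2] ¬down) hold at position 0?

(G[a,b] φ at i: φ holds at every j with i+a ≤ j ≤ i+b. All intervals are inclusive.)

True

Check G[≤2] ¬down at every j in [0,1]:
  j=0: holds on [0,2]
  j=1: holds on [1,3]
All positions satisfy it → formula holds.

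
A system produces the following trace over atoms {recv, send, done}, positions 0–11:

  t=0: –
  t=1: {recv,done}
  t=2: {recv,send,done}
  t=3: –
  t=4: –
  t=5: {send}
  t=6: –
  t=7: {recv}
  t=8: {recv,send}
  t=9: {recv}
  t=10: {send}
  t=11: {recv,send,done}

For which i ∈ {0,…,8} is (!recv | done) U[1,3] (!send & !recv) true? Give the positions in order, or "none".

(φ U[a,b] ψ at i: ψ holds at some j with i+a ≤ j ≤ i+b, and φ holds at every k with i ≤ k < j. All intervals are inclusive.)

0, 1, 2, 3, 4, 5

Evaluate at each i in [0,8]:
  i=0: ✓ (rhs at j=3; lhs holds on [0,2])
  i=1: ✓ (rhs at j=3; lhs holds on [1,2])
  i=2: ✓ (rhs at j=3; lhs holds on [2,2])
  i=3: ✓ (rhs at j=4; lhs holds on [3,3])
  i=4: ✓ (rhs at j=6; lhs holds on [4,5])
  i=5: ✓ (rhs at j=6; lhs holds on [5,5])
  i=6: ✗ (no rhs in [7,9])
  i=7: ✗ (no rhs in [8,10])
  i=8: ✗ (no rhs in [9,11])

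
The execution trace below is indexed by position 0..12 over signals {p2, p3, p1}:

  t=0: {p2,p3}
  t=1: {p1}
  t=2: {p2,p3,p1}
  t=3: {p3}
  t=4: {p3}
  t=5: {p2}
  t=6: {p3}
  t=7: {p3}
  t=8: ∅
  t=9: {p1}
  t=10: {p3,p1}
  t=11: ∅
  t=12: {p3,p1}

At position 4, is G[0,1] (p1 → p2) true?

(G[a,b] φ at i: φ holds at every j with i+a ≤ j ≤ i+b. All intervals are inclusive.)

Yes

Check (p1 → p2) at every j in [4,5]:
  j=4: antecedent false → ✓
  j=5: antecedent false → ✓
All positions satisfy it → formula holds.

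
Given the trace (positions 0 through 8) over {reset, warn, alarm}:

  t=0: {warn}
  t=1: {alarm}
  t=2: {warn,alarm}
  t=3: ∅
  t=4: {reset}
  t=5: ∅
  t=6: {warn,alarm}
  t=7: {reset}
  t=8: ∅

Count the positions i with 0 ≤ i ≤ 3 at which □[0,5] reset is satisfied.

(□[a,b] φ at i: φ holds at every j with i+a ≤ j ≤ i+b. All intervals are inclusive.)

0

Evaluate at each i in [0,3]:
  i=0: ✗ (fails at j=0)
  i=1: ✗ (fails at j=1)
  i=2: ✗ (fails at j=2)
  i=3: ✗ (fails at j=3)
Positions where it holds: {} → 0.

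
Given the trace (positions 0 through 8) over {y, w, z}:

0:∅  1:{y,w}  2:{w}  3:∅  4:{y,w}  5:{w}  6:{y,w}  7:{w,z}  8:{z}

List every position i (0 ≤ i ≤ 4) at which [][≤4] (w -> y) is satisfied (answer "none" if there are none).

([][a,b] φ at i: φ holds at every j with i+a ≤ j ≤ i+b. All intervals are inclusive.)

none

Evaluate at each i in [0,4]:
  i=0: ✗ (fails at j=2)
  i=1: ✗ (fails at j=2)
  i=2: ✗ (fails at j=2)
  i=3: ✗ (fails at j=5)
  i=4: ✗ (fails at j=5)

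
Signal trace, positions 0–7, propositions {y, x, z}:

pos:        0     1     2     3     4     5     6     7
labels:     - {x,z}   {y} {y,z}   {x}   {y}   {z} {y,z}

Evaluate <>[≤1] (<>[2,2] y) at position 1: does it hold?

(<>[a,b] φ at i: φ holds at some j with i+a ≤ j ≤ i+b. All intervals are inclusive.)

Holds

Check <>[2,2] y at each j in [1,2]:
  j=1: holds (witness at 3)
  j=2: fails (none in [4,4])
Found at j=1 → formula holds.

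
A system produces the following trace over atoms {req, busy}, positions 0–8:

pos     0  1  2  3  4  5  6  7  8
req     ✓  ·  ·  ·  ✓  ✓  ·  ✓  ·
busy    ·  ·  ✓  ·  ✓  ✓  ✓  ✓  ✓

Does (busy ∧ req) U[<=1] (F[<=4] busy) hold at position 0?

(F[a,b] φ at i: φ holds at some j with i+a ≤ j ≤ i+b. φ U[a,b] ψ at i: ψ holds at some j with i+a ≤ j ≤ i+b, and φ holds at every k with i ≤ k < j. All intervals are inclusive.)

Yes

Need some j in [0,1] with F[<=4] busy, and (busy ∧ req) at every k in [0,j-1].
  j=0: F[<=4] busy holds; no prefix to check → satisfied.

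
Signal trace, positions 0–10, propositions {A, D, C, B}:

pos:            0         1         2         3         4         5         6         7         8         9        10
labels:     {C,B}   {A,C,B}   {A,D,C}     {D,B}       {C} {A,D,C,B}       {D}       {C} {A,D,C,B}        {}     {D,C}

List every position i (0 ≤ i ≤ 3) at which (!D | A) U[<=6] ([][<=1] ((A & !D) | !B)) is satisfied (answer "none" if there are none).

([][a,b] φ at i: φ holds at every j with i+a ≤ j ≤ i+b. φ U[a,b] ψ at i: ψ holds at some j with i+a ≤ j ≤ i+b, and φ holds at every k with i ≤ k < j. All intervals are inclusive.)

0, 1

Evaluate at each i in [0,3]:
  i=0: ✓ (rhs at j=1; lhs holds on [0,0])
  i=1: ✓ (rhs at j=1)
  i=2: ✗ (lhs fails at k=3 before rhs at j=6)
  i=3: ✗ (lhs fails at k=3 before rhs at j=6)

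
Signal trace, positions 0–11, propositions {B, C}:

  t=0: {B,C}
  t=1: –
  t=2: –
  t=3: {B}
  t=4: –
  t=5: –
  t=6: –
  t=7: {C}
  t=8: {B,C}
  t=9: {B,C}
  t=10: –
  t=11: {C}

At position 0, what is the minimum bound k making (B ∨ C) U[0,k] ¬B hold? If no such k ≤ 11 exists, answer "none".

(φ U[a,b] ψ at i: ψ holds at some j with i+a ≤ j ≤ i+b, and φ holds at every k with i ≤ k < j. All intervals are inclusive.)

Need earliest j ≥ 0 with ¬B, and (B ∨ C) at every k in [0,j-1].
  j=0: rhs fails.
  j=1: rhs holds; lhs holds on [0,0]. k = 1.

1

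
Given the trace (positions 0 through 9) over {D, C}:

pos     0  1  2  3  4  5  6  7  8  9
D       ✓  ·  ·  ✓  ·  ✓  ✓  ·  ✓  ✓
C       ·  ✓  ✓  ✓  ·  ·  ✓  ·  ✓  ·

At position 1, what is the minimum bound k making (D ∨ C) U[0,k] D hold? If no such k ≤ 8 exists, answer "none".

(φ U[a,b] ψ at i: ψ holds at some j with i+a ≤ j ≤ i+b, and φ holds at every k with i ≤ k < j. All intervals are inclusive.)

Need earliest j ≥ 1 with D, and (D ∨ C) at every k in [1,j-1].
  j=1: rhs fails.
  j=2: rhs fails.
  j=3: rhs holds; lhs holds on [1,2]. k = 2.

2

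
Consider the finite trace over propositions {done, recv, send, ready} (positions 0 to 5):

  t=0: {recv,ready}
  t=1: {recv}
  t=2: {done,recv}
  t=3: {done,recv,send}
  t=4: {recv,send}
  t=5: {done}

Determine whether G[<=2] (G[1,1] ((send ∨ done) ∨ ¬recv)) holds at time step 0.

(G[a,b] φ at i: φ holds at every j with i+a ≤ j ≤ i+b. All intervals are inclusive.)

Does not hold

Check G[1,1] ((send ∨ done) ∨ ¬recv) at every j in [0,2]:
  j=0: fails at 1
  j=1: holds on [2,2]
  j=2: holds on [3,3]
Fails at j=0 → formula fails.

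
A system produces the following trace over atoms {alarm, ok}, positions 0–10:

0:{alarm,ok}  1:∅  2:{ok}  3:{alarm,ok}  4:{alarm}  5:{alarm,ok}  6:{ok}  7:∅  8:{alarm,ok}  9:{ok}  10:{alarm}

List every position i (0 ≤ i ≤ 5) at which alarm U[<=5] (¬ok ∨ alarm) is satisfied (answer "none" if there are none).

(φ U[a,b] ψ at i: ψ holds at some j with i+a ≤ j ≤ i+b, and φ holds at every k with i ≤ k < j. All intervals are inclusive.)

Evaluate at each i in [0,5]:
  i=0: ✓ (rhs at j=0)
  i=1: ✓ (rhs at j=1)
  i=2: ✗ (lhs fails at k=2 before rhs at j=3)
  i=3: ✓ (rhs at j=3)
  i=4: ✓ (rhs at j=4)
  i=5: ✓ (rhs at j=5)

0, 1, 3, 4, 5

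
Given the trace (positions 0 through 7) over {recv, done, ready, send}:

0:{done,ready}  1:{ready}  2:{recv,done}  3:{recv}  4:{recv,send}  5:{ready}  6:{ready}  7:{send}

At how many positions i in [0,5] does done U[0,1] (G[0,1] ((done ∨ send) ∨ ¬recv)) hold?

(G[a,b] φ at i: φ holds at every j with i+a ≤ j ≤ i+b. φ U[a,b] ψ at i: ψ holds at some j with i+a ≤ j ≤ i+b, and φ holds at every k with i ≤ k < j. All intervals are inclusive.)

4

Evaluate at each i in [0,5]:
  i=0: ✓ (rhs at j=0)
  i=1: ✓ (rhs at j=1)
  i=2: ✗ (no rhs in [2,3])
  i=3: ✗ (lhs fails at k=3 before rhs at j=4)
  i=4: ✓ (rhs at j=4)
  i=5: ✓ (rhs at j=5)
Positions where it holds: {0, 1, 4, 5} → 4.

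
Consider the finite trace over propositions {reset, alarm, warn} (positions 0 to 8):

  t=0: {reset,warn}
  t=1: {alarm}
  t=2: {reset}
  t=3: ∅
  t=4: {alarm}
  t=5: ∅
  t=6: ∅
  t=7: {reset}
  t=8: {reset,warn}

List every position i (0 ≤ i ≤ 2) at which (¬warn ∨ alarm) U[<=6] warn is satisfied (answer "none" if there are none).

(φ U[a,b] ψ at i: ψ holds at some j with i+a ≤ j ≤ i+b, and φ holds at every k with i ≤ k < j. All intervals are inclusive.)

0, 2

Evaluate at each i in [0,2]:
  i=0: ✓ (rhs at j=0)
  i=1: ✗ (no rhs in [1,7])
  i=2: ✓ (rhs at j=8; lhs holds on [2,7])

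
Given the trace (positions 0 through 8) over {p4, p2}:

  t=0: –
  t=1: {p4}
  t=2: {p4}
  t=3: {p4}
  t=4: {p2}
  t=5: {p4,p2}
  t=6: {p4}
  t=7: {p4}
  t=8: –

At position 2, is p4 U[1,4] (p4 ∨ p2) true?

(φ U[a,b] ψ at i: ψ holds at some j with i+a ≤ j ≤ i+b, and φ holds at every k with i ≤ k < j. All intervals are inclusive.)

Need some j in [3,6] with (p4 ∨ p2), and p4 at every k in [2,j-1].
  j=3: (p4 ∨ p2) holds; p4 holds at every k in [2,2] → satisfied.

Yes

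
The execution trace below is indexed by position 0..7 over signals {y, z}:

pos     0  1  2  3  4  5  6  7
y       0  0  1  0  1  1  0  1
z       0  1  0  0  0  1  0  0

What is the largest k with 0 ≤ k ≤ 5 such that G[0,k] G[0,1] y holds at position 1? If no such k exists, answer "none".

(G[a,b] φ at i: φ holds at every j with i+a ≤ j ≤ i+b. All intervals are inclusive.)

G[0,1] y must hold from j=1 onward; find where it first fails.
  j=1: fails → no k works.

none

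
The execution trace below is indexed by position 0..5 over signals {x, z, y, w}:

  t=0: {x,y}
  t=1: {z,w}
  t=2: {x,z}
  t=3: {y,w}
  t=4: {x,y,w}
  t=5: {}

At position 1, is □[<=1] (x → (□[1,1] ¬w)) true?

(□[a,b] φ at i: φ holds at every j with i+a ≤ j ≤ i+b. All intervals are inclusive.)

No

Check (x → (□[1,1] ¬w)) at every j in [1,2]:
  j=1: antecedent false → ✓
  j=2: antecedent true; consequent fails at 3 → ✗
Fails at j=2 → formula fails.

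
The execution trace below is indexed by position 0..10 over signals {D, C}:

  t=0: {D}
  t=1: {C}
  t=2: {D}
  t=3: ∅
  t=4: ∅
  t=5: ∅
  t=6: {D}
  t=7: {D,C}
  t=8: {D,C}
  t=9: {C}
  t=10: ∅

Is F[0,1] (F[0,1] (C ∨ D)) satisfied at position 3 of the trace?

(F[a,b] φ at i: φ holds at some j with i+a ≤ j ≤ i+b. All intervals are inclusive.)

Check F[0,1] (C ∨ D) at each j in [3,4]:
  j=3: fails (none in [3,4])
  j=4: fails (none in [4,5])
No position in the window satisfies it → formula fails.

Does not hold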